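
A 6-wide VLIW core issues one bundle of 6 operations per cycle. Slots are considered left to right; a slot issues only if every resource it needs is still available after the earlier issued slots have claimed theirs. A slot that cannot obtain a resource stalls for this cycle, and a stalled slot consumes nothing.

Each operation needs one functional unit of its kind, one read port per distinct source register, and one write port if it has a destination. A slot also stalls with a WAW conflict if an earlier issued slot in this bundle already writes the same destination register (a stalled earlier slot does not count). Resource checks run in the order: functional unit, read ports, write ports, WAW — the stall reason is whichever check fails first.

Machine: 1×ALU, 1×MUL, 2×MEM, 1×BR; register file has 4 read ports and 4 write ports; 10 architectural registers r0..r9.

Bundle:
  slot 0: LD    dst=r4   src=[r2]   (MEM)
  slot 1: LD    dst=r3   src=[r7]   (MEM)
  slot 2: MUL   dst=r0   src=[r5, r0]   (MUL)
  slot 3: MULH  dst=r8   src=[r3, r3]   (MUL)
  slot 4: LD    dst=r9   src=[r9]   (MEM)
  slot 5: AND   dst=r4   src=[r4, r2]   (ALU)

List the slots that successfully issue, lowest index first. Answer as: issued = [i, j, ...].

(0) want 1×MEM +1rd +1wr — yes → AL1|MU1|ME1|BR1|rd3|wr3
(1) want 1×MEM +1rd +1wr — yes → AL1|MU1|ME0|BR1|rd2|wr2
(2) want 1×MUL +2rd +1wr — yes → AL1|MU0|ME0|BR1|rd0|wr1
(3) want 1×MUL +1rd +1wr — FU → AL1|MU0|ME0|BR1|rd0|wr1
(4) want 1×MEM +1rd +1wr — FU → AL1|MU0|ME0|BR1|rd0|wr1
(5) want 1×ALU +2rd +1wr — RD_PORT → AL1|MU0|ME0|BR1|rd0|wr1

issued = [0, 1, 2]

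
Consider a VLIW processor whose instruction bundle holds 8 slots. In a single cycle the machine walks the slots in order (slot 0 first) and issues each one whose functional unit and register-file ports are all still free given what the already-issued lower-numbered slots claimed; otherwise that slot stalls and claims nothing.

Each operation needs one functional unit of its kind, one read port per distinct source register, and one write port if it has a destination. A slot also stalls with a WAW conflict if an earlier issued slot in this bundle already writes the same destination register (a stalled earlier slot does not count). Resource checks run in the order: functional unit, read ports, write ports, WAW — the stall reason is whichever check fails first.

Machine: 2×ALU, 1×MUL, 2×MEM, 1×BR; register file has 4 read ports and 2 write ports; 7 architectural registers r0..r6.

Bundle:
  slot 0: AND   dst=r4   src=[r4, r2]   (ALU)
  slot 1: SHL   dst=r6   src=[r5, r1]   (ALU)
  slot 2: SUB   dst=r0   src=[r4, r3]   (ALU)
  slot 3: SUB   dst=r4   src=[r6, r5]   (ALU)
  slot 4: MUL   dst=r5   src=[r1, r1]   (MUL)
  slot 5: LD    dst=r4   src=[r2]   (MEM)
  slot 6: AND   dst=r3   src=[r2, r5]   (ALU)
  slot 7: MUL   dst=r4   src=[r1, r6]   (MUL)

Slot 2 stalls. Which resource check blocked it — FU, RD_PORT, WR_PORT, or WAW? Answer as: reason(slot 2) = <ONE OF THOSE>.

reason(slot 2) = FU

(0) want 1×ALU +2rd +1wr — yes → AL1|MU1|ME2|BR1|rd2|wr1
(1) want 1×ALU +2rd +1wr — yes → AL0|MU1|ME2|BR1|rd0|wr0
(2) want 1×ALU +2rd +1wr — FU → AL0|MU1|ME2|BR1|rd0|wr0
(3) want 1×ALU +2rd +1wr — FU → AL0|MU1|ME2|BR1|rd0|wr0
(4) want 1×MUL +1rd +1wr — RD_PORT → AL0|MU1|ME2|BR1|rd0|wr0
(5) want 1×MEM +1rd +1wr — RD_PORT → AL0|MU1|ME2|BR1|rd0|wr0
(6) want 1×ALU +2rd +1wr — FU → AL0|MU1|ME2|BR1|rd0|wr0
(7) want 1×MUL +2rd +1wr — RD_PORT → AL0|MU1|ME2|BR1|rd0|wr0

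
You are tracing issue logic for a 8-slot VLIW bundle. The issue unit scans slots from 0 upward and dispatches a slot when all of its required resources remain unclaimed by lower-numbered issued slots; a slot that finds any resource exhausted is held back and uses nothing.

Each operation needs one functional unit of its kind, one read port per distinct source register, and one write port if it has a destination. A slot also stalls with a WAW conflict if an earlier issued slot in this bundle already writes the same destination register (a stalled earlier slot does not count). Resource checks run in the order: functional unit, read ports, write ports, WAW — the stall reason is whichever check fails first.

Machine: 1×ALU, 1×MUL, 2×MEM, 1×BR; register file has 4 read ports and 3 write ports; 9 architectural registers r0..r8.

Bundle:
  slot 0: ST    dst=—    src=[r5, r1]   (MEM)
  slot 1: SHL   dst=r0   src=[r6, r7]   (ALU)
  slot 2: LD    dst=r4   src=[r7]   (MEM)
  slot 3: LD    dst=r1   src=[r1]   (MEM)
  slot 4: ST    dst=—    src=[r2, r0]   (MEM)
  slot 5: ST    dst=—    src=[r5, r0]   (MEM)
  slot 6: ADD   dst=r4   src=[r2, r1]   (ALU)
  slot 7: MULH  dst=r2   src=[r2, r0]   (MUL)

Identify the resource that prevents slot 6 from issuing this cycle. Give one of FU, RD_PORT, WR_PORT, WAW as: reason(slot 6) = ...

[0] MEM needs rd=2 wr=0: ok; after: ALU=1 MUL=1 MEM=1 BR=1, R=2, W=3
[1] ALU needs rd=2 wr=1: ok; after: ALU=0 MUL=1 MEM=1 BR=1, R=0, W=2
[2] MEM needs rd=1 wr=1: RD_PORT; after: ALU=0 MUL=1 MEM=1 BR=1, R=0, W=2
[3] MEM needs rd=1 wr=1: RD_PORT; after: ALU=0 MUL=1 MEM=1 BR=1, R=0, W=2
[4] MEM needs rd=2 wr=0: RD_PORT; after: ALU=0 MUL=1 MEM=1 BR=1, R=0, W=2
[5] MEM needs rd=2 wr=0: RD_PORT; after: ALU=0 MUL=1 MEM=1 BR=1, R=0, W=2
[6] ALU needs rd=2 wr=1: FU; after: ALU=0 MUL=1 MEM=1 BR=1, R=0, W=2
[7] MUL needs rd=2 wr=1: RD_PORT; after: ALU=0 MUL=1 MEM=1 BR=1, R=0, W=2

reason(slot 6) = FU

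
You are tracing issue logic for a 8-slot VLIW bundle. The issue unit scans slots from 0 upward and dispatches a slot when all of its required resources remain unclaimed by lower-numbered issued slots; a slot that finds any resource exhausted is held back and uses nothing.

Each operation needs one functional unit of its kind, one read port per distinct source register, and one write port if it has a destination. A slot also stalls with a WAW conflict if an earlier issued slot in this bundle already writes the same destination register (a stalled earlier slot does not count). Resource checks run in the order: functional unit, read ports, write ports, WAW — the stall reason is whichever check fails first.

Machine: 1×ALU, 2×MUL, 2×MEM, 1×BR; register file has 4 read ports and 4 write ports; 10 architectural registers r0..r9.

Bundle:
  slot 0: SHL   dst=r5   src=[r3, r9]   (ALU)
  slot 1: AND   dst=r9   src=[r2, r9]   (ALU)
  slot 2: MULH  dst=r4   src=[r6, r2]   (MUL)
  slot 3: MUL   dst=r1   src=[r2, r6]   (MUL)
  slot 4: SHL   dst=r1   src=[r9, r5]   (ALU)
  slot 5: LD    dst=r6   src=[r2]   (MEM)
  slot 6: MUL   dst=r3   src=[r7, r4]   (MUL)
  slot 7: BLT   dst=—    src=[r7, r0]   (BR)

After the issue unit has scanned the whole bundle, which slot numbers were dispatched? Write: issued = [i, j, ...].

issued = [0, 2]

(0) want 1×ALU +2rd +1wr — yes → AL0|MU2|ME2|BR1|rd2|wr3
(1) want 1×ALU +2rd +1wr — FU → AL0|MU2|ME2|BR1|rd2|wr3
(2) want 1×MUL +2rd +1wr — yes → AL0|MU1|ME2|BR1|rd0|wr2
(3) want 1×MUL +2rd +1wr — RD_PORT → AL0|MU1|ME2|BR1|rd0|wr2
(4) want 1×ALU +2rd +1wr — FU → AL0|MU1|ME2|BR1|rd0|wr2
(5) want 1×MEM +1rd +1wr — RD_PORT → AL0|MU1|ME2|BR1|rd0|wr2
(6) want 1×MUL +2rd +1wr — RD_PORT → AL0|MU1|ME2|BR1|rd0|wr2
(7) want 1×BR +2rd +0wr — RD_PORT → AL0|MU1|ME2|BR1|rd0|wr2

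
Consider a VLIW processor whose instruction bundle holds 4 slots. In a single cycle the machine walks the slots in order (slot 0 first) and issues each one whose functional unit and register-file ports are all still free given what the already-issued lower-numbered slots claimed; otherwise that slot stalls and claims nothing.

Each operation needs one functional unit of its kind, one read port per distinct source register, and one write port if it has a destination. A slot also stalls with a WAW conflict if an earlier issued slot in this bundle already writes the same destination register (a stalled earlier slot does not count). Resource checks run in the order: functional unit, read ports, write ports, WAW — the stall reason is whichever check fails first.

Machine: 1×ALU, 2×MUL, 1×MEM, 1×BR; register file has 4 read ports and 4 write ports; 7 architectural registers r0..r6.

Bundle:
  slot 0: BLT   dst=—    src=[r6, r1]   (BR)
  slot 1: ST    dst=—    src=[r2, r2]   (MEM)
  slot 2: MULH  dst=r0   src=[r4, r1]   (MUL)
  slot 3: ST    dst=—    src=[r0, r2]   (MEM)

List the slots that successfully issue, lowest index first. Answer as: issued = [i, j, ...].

issued = [0, 1]

[0] BR needs rd=2 wr=0: ok; after: ALU=1 MUL=2 MEM=1 BR=0, R=2, W=4
[1] MEM needs rd=1 wr=0: ok; after: ALU=1 MUL=2 MEM=0 BR=0, R=1, W=4
[2] MUL needs rd=2 wr=1: RD_PORT; after: ALU=1 MUL=2 MEM=0 BR=0, R=1, W=4
[3] MEM needs rd=2 wr=0: FU; after: ALU=1 MUL=2 MEM=0 BR=0, R=1, W=4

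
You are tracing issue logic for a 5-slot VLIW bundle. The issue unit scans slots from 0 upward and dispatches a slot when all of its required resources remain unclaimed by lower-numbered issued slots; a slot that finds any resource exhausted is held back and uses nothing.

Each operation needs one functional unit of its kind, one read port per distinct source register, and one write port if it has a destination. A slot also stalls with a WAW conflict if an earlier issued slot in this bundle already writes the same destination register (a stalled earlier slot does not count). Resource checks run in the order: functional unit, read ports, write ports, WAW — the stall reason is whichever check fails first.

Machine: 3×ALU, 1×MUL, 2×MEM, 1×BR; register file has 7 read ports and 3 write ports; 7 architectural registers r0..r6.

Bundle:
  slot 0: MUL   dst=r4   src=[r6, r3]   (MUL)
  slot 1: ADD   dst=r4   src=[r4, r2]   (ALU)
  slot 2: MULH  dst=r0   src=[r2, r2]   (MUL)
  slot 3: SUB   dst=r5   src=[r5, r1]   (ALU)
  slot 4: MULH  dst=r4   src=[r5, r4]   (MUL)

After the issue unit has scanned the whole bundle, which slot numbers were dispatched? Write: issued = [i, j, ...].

issued = [0, 3]

slot 0 (MUL): ISSUE — free A3,Mu0,Ld2,B1 rp5 wp2
slot 1 (ALU): stall WAW — free A3,Mu0,Ld2,B1 rp5 wp2
slot 2 (MUL): stall FU — free A3,Mu0,Ld2,B1 rp5 wp2
slot 3 (ALU): ISSUE — free A2,Mu0,Ld2,B1 rp3 wp1
slot 4 (MUL): stall FU — free A2,Mu0,Ld2,B1 rp3 wp1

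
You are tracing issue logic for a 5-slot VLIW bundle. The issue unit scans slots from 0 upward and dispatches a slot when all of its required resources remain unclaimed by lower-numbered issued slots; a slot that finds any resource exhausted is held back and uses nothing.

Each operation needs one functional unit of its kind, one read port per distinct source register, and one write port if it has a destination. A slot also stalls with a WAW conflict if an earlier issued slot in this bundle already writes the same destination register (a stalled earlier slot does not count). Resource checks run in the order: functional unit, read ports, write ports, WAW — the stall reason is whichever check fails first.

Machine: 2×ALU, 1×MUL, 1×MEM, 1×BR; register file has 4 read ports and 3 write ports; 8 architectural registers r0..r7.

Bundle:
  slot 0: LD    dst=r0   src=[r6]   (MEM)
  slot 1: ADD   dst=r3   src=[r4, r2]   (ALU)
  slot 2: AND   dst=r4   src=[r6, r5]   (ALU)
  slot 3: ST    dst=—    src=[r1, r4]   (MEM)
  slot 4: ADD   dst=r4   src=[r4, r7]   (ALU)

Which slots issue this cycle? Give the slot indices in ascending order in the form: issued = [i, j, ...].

[0] MEM needs rd=1 wr=1: ok; after: ALU=2 MUL=1 MEM=0 BR=1, R=3, W=2
[1] ALU needs rd=2 wr=1: ok; after: ALU=1 MUL=1 MEM=0 BR=1, R=1, W=1
[2] ALU needs rd=2 wr=1: RD_PORT; after: ALU=1 MUL=1 MEM=0 BR=1, R=1, W=1
[3] MEM needs rd=2 wr=0: FU; after: ALU=1 MUL=1 MEM=0 BR=1, R=1, W=1
[4] ALU needs rd=2 wr=1: RD_PORT; after: ALU=1 MUL=1 MEM=0 BR=1, R=1, W=1

issued = [0, 1]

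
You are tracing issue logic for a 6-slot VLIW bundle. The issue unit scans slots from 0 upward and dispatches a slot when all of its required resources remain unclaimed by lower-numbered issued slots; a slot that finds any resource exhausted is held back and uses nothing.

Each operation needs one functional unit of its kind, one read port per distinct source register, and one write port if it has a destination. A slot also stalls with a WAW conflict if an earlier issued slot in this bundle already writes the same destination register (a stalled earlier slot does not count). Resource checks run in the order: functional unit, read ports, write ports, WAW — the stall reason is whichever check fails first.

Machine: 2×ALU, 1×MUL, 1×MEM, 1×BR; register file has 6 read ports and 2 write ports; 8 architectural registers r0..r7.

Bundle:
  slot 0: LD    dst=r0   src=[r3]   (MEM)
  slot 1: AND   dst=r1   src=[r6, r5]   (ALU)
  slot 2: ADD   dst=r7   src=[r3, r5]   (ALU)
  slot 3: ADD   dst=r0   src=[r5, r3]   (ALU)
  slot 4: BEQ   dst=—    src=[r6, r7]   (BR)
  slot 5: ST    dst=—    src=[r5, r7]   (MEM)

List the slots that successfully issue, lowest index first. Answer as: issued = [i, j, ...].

issued = [0, 1, 4]

#0 MEM src=r3 dispatched  <A:2 Mu:1 Ld:0 B:1 rd:5 wr:1>
#1 ALU src=r6,r5 dispatched  <A:1 Mu:1 Ld:0 B:1 rd:3 wr:0>
#2 ALU src=r3,r5 held:WR_PORT  <A:1 Mu:1 Ld:0 B:1 rd:3 wr:0>
#3 ALU src=r5,r3 held:WR_PORT  <A:1 Mu:1 Ld:0 B:1 rd:3 wr:0>
#4 BR src=r6,r7 dispatched  <A:1 Mu:1 Ld:0 B:0 rd:1 wr:0>
#5 MEM src=r5,r7 held:FU  <A:1 Mu:1 Ld:0 B:0 rd:1 wr:0>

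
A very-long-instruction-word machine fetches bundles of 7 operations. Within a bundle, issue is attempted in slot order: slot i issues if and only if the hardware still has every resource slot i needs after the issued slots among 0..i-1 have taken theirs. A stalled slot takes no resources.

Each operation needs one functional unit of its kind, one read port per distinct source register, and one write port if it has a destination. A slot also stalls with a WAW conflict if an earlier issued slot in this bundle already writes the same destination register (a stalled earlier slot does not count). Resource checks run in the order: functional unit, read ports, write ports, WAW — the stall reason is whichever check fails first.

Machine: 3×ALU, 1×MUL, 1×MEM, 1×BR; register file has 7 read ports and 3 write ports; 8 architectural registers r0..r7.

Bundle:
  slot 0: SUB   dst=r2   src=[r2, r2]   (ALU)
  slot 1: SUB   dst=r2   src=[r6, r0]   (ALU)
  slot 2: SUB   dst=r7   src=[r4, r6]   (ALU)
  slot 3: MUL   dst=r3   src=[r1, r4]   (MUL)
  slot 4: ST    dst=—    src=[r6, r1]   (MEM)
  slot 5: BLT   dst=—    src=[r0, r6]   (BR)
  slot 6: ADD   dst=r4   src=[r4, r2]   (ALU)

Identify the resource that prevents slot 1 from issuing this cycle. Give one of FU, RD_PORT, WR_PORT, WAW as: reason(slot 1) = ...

reason(slot 1) = WAW

[0] ALU needs rd=1 wr=1: ok; after: ALU=2 MUL=1 MEM=1 BR=1, R=6, W=2
[1] ALU needs rd=2 wr=1: WAW; after: ALU=2 MUL=1 MEM=1 BR=1, R=6, W=2
[2] ALU needs rd=2 wr=1: ok; after: ALU=1 MUL=1 MEM=1 BR=1, R=4, W=1
[3] MUL needs rd=2 wr=1: ok; after: ALU=1 MUL=0 MEM=1 BR=1, R=2, W=0
[4] MEM needs rd=2 wr=0: ok; after: ALU=1 MUL=0 MEM=0 BR=1, R=0, W=0
[5] BR needs rd=2 wr=0: RD_PORT; after: ALU=1 MUL=0 MEM=0 BR=1, R=0, W=0
[6] ALU needs rd=2 wr=1: RD_PORT; after: ALU=1 MUL=0 MEM=0 BR=1, R=0, W=0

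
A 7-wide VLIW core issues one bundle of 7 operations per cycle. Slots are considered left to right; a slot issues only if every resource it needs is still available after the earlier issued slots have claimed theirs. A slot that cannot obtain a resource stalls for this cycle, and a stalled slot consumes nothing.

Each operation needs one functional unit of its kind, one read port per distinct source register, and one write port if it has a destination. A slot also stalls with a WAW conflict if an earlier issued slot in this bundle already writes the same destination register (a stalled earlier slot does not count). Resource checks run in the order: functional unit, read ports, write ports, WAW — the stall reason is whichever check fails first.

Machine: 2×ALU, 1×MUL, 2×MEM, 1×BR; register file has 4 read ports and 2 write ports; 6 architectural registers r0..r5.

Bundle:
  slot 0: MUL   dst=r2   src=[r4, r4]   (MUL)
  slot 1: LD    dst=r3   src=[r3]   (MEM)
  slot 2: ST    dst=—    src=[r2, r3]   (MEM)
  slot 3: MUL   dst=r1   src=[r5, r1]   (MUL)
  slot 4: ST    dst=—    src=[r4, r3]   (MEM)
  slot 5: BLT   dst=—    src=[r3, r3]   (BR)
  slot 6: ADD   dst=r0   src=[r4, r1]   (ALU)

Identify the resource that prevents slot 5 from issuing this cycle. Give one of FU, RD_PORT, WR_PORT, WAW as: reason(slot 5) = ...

reason(slot 5) = RD_PORT

(0) want 1×MUL +1rd +1wr — yes → AL2|MU0|ME2|BR1|rd3|wr1
(1) want 1×MEM +1rd +1wr — yes → AL2|MU0|ME1|BR1|rd2|wr0
(2) want 1×MEM +2rd +0wr — yes → AL2|MU0|ME0|BR1|rd0|wr0
(3) want 1×MUL +2rd +1wr — FU → AL2|MU0|ME0|BR1|rd0|wr0
(4) want 1×MEM +2rd +0wr — FU → AL2|MU0|ME0|BR1|rd0|wr0
(5) want 1×BR +1rd +0wr — RD_PORT → AL2|MU0|ME0|BR1|rd0|wr0
(6) want 1×ALU +2rd +1wr — RD_PORT → AL2|MU0|ME0|BR1|rd0|wr0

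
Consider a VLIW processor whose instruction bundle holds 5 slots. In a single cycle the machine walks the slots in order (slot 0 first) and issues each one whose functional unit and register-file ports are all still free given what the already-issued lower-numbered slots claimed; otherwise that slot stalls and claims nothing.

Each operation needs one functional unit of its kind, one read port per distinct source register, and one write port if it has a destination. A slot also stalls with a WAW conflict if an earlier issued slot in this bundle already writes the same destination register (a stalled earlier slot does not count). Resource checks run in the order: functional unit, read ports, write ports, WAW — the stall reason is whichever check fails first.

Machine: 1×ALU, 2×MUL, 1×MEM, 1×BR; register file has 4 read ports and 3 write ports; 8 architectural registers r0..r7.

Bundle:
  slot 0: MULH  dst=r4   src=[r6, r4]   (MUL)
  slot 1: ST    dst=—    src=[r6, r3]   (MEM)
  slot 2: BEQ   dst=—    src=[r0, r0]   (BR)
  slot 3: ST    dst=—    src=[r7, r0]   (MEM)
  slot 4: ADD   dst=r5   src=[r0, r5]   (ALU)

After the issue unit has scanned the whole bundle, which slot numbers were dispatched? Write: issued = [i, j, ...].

issued = [0, 1]

(0) want 1×MUL +2rd +1wr — yes → AL1|MU1|ME1|BR1|rd2|wr2
(1) want 1×MEM +2rd +0wr — yes → AL1|MU1|ME0|BR1|rd0|wr2
(2) want 1×BR +1rd +0wr — RD_PORT → AL1|MU1|ME0|BR1|rd0|wr2
(3) want 1×MEM +2rd +0wr — FU → AL1|MU1|ME0|BR1|rd0|wr2
(4) want 1×ALU +2rd +1wr — RD_PORT → AL1|MU1|ME0|BR1|rd0|wr2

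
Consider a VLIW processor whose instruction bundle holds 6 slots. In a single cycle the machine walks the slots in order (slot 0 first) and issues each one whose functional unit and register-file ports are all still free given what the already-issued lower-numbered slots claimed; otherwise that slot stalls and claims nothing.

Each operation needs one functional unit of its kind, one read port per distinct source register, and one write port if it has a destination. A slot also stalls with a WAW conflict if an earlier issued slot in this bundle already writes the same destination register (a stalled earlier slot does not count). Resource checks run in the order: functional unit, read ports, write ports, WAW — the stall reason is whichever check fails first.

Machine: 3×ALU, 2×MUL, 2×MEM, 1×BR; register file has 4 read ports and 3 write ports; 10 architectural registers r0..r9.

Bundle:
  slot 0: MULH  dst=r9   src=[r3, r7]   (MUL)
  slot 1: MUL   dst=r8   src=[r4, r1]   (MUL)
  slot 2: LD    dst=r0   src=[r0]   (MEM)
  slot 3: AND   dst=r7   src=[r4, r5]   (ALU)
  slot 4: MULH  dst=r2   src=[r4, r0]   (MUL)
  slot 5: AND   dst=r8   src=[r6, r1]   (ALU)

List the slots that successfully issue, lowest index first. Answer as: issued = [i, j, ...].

issued = [0, 1]

  0. MUL→r9 ⇒ go  {3A/1Mu/2Ld/1B | 2r 2w}
  1. MUL→r8 ⇒ go  {3A/0Mu/2Ld/1B | 0r 1w}
  2. MEM→r0 ⇒ no(RD_PORT)  {3A/0Mu/2Ld/1B | 0r 1w}
  3. ALU→r7 ⇒ no(RD_PORT)  {3A/0Mu/2Ld/1B | 0r 1w}
  4. MUL→r2 ⇒ no(FU)  {3A/0Mu/2Ld/1B | 0r 1w}
  5. ALU→r8 ⇒ no(RD_PORT)  {3A/0Mu/2Ld/1B | 0r 1w}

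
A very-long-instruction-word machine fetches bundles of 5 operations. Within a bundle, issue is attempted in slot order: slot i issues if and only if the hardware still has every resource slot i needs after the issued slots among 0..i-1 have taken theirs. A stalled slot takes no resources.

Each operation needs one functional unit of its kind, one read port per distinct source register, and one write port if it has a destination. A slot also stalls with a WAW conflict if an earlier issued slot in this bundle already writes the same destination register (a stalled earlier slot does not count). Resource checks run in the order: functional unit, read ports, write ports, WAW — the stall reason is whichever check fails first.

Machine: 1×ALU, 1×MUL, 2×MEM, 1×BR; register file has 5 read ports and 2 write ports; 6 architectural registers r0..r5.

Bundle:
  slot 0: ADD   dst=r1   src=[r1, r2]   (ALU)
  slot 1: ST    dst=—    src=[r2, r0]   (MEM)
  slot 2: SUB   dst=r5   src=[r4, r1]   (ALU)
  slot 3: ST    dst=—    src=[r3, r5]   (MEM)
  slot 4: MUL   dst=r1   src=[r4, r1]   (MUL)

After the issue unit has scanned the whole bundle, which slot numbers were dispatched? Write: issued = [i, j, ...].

[0] ALU needs rd=2 wr=1: ok; after: ALU=0 MUL=1 MEM=2 BR=1, R=3, W=1
[1] MEM needs rd=2 wr=0: ok; after: ALU=0 MUL=1 MEM=1 BR=1, R=1, W=1
[2] ALU needs rd=2 wr=1: FU; after: ALU=0 MUL=1 MEM=1 BR=1, R=1, W=1
[3] MEM needs rd=2 wr=0: RD_PORT; after: ALU=0 MUL=1 MEM=1 BR=1, R=1, W=1
[4] MUL needs rd=2 wr=1: RD_PORT; after: ALU=0 MUL=1 MEM=1 BR=1, R=1, W=1

issued = [0, 1]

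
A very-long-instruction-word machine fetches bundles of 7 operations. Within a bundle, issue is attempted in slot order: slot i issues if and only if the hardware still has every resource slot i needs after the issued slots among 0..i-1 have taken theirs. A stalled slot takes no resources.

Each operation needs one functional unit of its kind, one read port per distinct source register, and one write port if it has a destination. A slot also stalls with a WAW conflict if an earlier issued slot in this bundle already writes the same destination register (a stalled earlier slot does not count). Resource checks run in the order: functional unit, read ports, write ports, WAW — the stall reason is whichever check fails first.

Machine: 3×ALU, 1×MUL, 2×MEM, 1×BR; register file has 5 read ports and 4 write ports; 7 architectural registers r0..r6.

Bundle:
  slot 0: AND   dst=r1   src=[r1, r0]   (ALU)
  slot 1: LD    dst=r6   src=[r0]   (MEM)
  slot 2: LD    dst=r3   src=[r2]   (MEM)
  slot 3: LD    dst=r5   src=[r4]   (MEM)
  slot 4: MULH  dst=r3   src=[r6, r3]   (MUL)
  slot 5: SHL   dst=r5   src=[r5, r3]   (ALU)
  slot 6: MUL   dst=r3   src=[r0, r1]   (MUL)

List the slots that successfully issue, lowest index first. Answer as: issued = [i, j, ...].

  0. ALU→r1 ⇒ go  {2A/1Mu/2Ld/1B | 3r 3w}
  1. MEM→r6 ⇒ go  {2A/1Mu/1Ld/1B | 2r 2w}
  2. MEM→r3 ⇒ go  {2A/1Mu/0Ld/1B | 1r 1w}
  3. MEM→r5 ⇒ no(FU)  {2A/1Mu/0Ld/1B | 1r 1w}
  4. MUL→r3 ⇒ no(RD_PORT)  {2A/1Mu/0Ld/1B | 1r 1w}
  5. ALU→r5 ⇒ no(RD_PORT)  {2A/1Mu/0Ld/1B | 1r 1w}
  6. MUL→r3 ⇒ no(RD_PORT)  {2A/1Mu/0Ld/1B | 1r 1w}

issued = [0, 1, 2]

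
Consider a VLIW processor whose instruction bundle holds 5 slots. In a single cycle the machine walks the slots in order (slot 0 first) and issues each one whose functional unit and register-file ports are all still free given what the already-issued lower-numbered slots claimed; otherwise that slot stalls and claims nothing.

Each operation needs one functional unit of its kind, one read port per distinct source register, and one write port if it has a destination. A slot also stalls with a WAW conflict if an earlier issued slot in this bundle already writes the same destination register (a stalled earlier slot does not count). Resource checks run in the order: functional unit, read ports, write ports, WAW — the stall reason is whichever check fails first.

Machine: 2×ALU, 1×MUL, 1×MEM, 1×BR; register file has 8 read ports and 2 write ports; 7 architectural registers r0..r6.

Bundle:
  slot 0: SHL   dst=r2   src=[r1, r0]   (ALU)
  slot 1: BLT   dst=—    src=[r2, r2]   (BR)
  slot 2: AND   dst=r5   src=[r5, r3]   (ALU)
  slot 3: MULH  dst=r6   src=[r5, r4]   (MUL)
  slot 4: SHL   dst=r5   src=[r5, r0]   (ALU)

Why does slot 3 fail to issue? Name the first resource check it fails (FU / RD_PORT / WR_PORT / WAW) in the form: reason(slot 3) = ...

(0) want 1×ALU +2rd +1wr — yes → AL1|MU1|ME1|BR1|rd6|wr1
(1) want 1×BR +1rd +0wr — yes → AL1|MU1|ME1|BR0|rd5|wr1
(2) want 1×ALU +2rd +1wr — yes → AL0|MU1|ME1|BR0|rd3|wr0
(3) want 1×MUL +2rd +1wr — WR_PORT → AL0|MU1|ME1|BR0|rd3|wr0
(4) want 1×ALU +2rd +1wr — FU → AL0|MU1|ME1|BR0|rd3|wr0

reason(slot 3) = WR_PORT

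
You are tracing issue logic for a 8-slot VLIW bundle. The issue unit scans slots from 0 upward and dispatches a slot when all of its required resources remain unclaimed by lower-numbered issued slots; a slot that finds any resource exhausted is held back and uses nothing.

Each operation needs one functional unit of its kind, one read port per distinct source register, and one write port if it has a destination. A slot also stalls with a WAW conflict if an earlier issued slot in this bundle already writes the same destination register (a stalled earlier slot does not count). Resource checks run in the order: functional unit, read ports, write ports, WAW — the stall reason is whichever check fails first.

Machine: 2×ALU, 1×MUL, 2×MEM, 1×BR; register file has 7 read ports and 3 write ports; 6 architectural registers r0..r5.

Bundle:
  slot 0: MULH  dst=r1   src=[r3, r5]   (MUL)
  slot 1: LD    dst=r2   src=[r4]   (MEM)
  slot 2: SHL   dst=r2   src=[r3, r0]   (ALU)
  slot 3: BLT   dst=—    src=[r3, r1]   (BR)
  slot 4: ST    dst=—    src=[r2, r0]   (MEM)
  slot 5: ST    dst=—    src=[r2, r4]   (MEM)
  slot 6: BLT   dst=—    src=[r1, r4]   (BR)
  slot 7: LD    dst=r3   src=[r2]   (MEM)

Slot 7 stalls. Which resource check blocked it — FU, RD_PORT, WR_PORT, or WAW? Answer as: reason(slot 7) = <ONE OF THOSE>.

slot 0 (MUL): ISSUE — free A2,Mu0,Ld2,B1 rp5 wp2
slot 1 (MEM): ISSUE — free A2,Mu0,Ld1,B1 rp4 wp1
slot 2 (ALU): stall WAW — free A2,Mu0,Ld1,B1 rp4 wp1
slot 3 (BR): ISSUE — free A2,Mu0,Ld1,B0 rp2 wp1
slot 4 (MEM): ISSUE — free A2,Mu0,Ld0,B0 rp0 wp1
slot 5 (MEM): stall FU — free A2,Mu0,Ld0,B0 rp0 wp1
slot 6 (BR): stall FU — free A2,Mu0,Ld0,B0 rp0 wp1
slot 7 (MEM): stall FU — free A2,Mu0,Ld0,B0 rp0 wp1

reason(slot 7) = FU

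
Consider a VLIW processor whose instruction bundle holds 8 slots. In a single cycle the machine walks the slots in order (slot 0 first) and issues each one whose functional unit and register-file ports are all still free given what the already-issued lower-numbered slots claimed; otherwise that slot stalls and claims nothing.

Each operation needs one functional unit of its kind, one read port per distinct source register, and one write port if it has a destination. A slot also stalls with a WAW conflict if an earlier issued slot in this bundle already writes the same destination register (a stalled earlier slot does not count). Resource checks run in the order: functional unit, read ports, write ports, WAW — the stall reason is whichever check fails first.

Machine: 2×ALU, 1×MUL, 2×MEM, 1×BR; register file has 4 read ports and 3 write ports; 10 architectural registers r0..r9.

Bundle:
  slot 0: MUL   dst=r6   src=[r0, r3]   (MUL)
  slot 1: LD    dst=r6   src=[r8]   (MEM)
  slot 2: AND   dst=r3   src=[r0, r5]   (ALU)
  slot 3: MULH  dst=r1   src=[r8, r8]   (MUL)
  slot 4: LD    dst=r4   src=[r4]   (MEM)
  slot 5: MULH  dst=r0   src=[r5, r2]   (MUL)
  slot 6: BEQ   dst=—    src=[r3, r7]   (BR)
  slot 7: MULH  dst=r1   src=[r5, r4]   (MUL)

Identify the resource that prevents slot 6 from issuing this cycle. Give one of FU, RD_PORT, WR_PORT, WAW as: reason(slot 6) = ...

reason(slot 6) = RD_PORT

slot 0 (MUL): ISSUE — free A2,Mu0,Ld2,B1 rp2 wp2
slot 1 (MEM): stall WAW — free A2,Mu0,Ld2,B1 rp2 wp2
slot 2 (ALU): ISSUE — free A1,Mu0,Ld2,B1 rp0 wp1
slot 3 (MUL): stall FU — free A1,Mu0,Ld2,B1 rp0 wp1
slot 4 (MEM): stall RD_PORT — free A1,Mu0,Ld2,B1 rp0 wp1
slot 5 (MUL): stall FU — free A1,Mu0,Ld2,B1 rp0 wp1
slot 6 (BR): stall RD_PORT — free A1,Mu0,Ld2,B1 rp0 wp1
slot 7 (MUL): stall FU — free A1,Mu0,Ld2,B1 rp0 wp1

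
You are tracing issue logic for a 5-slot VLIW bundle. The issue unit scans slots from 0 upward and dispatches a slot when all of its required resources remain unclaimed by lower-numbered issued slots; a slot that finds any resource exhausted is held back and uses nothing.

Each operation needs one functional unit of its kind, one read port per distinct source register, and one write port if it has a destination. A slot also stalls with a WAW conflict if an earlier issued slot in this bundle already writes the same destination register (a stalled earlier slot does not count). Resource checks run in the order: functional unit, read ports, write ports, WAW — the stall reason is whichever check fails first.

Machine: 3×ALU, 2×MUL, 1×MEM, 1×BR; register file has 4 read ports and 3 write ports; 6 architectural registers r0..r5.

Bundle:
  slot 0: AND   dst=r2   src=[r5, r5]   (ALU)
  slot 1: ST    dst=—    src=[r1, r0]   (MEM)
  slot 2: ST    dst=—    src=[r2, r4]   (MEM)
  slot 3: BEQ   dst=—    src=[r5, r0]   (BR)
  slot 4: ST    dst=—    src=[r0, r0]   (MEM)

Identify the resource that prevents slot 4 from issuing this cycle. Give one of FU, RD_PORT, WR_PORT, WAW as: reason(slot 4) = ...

reason(slot 4) = FU

  0. ALU→r2 ⇒ go  {2A/2Mu/1Ld/1B | 3r 2w}
  1. MEM ⇒ go  {2A/2Mu/0Ld/1B | 1r 2w}
  2. MEM ⇒ no(FU)  {2A/2Mu/0Ld/1B | 1r 2w}
  3. BR ⇒ no(RD_PORT)  {2A/2Mu/0Ld/1B | 1r 2w}
  4. MEM ⇒ no(FU)  {2A/2Mu/0Ld/1B | 1r 2w}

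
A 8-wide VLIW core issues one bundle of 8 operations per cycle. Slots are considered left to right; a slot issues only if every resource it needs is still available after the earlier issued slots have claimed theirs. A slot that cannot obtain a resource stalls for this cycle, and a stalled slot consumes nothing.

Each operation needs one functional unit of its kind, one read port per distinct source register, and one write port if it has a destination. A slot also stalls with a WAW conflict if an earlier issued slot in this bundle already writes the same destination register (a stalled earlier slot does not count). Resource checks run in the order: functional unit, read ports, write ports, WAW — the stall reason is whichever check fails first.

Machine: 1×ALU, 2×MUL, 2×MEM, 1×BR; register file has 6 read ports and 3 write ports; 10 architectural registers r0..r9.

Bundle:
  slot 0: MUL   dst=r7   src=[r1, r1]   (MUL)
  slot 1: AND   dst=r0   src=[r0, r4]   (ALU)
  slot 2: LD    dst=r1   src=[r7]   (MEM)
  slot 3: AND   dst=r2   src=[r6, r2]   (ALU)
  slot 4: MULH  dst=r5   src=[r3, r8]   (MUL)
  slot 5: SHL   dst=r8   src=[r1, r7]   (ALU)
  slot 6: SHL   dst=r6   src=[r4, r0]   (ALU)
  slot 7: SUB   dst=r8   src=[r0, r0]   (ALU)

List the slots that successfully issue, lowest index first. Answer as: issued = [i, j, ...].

#0 MUL src=r1,r1 dispatched  <A:1 Mu:1 Ld:2 B:1 rd:5 wr:2>
#1 ALU src=r0,r4 dispatched  <A:0 Mu:1 Ld:2 B:1 rd:3 wr:1>
#2 MEM src=r7 dispatched  <A:0 Mu:1 Ld:1 B:1 rd:2 wr:0>
#3 ALU src=r6,r2 held:FU  <A:0 Mu:1 Ld:1 B:1 rd:2 wr:0>
#4 MUL src=r3,r8 held:WR_PORT  <A:0 Mu:1 Ld:1 B:1 rd:2 wr:0>
#5 ALU src=r1,r7 held:FU  <A:0 Mu:1 Ld:1 B:1 rd:2 wr:0>
#6 ALU src=r4,r0 held:FU  <A:0 Mu:1 Ld:1 B:1 rd:2 wr:0>
#7 ALU src=r0,r0 held:FU  <A:0 Mu:1 Ld:1 B:1 rd:2 wr:0>

issued = [0, 1, 2]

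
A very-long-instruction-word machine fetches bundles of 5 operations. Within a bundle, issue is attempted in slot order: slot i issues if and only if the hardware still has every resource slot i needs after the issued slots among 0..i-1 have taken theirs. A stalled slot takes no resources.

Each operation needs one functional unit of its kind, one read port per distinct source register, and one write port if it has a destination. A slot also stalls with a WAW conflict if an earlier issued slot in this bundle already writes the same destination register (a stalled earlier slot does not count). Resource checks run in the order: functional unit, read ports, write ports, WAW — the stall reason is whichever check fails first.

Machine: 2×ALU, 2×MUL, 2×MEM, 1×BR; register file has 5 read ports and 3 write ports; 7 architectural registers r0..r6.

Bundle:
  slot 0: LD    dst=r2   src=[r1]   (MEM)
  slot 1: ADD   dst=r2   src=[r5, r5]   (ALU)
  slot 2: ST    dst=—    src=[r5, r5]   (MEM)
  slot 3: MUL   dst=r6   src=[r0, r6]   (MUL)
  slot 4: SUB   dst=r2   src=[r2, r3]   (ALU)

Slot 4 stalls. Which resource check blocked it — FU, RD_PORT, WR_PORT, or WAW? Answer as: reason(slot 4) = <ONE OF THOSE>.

(0) want 1×MEM +1rd +1wr — yes → AL2|MU2|ME1|BR1|rd4|wr2
(1) want 1×ALU +1rd +1wr — WAW → AL2|MU2|ME1|BR1|rd4|wr2
(2) want 1×MEM +1rd +0wr — yes → AL2|MU2|ME0|BR1|rd3|wr2
(3) want 1×MUL +2rd +1wr — yes → AL2|MU1|ME0|BR1|rd1|wr1
(4) want 1×ALU +2rd +1wr — RD_PORT → AL2|MU1|ME0|BR1|rd1|wr1

reason(slot 4) = RD_PORT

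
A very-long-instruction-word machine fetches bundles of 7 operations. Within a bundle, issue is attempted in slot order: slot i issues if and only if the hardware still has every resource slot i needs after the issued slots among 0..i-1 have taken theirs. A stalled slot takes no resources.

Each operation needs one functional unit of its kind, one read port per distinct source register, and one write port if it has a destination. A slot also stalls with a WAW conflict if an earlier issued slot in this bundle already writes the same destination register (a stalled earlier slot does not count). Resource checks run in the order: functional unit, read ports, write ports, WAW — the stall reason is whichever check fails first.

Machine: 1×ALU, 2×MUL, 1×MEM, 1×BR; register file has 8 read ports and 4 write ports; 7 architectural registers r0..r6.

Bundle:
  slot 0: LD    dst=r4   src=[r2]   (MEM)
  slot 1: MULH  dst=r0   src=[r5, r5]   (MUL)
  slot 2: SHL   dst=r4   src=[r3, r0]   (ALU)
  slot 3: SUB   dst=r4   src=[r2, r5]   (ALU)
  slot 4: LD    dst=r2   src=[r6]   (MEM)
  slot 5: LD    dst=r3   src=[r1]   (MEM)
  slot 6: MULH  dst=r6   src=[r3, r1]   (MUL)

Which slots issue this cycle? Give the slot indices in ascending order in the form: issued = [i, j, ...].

issued = [0, 1, 6]

(0) want 1×MEM +1rd +1wr — yes → AL1|MU2|ME0|BR1|rd7|wr3
(1) want 1×MUL +1rd +1wr — yes → AL1|MU1|ME0|BR1|rd6|wr2
(2) want 1×ALU +2rd +1wr — WAW → AL1|MU1|ME0|BR1|rd6|wr2
(3) want 1×ALU +2rd +1wr — WAW → AL1|MU1|ME0|BR1|rd6|wr2
(4) want 1×MEM +1rd +1wr — FU → AL1|MU1|ME0|BR1|rd6|wr2
(5) want 1×MEM +1rd +1wr — FU → AL1|MU1|ME0|BR1|rd6|wr2
(6) want 1×MUL +2rd +1wr — yes → AL1|MU0|ME0|BR1|rd4|wr1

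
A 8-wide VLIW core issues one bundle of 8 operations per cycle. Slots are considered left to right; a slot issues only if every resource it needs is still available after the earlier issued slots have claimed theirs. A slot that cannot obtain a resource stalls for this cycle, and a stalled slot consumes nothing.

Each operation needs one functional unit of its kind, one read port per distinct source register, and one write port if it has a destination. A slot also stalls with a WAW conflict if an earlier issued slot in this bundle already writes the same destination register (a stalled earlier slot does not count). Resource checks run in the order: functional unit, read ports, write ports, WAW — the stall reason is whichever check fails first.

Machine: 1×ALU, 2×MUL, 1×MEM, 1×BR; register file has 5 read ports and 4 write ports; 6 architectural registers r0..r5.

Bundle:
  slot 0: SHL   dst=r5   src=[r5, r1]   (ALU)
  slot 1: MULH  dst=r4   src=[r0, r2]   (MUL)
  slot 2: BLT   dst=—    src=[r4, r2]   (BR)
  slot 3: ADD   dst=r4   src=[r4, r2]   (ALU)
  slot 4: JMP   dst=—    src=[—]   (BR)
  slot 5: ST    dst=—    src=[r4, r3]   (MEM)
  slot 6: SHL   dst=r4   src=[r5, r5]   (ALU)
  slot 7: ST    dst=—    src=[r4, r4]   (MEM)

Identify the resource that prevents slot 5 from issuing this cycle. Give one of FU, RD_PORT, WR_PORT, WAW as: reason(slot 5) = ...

reason(slot 5) = RD_PORT

slot 0 (ALU): ISSUE — free A0,Mu2,Ld1,B1 rp3 wp3
slot 1 (MUL): ISSUE — free A0,Mu1,Ld1,B1 rp1 wp2
slot 2 (BR): stall RD_PORT — free A0,Mu1,Ld1,B1 rp1 wp2
slot 3 (ALU): stall FU — free A0,Mu1,Ld1,B1 rp1 wp2
slot 4 (BR): ISSUE — free A0,Mu1,Ld1,B0 rp1 wp2
slot 5 (MEM): stall RD_PORT — free A0,Mu1,Ld1,B0 rp1 wp2
slot 6 (ALU): stall FU — free A0,Mu1,Ld1,B0 rp1 wp2
slot 7 (MEM): ISSUE — free A0,Mu1,Ld0,B0 rp0 wp2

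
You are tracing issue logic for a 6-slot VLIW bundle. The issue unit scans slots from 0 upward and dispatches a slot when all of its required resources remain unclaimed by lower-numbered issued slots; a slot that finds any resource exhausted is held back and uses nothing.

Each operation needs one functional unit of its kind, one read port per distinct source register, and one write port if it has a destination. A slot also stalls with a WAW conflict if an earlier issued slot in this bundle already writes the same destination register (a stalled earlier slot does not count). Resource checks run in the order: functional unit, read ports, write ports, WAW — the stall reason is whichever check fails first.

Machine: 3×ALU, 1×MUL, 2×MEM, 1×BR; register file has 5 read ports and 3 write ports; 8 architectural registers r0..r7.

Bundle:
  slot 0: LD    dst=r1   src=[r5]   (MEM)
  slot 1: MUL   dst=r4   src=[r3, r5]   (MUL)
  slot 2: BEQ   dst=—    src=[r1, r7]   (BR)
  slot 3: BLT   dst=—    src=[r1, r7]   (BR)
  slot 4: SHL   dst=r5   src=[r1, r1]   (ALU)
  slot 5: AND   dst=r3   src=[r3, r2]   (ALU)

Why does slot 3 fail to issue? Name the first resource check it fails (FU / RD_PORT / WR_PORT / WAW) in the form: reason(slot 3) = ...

slot 0 (MEM): ISSUE — free A3,Mu1,Ld1,B1 rp4 wp2
slot 1 (MUL): ISSUE — free A3,Mu0,Ld1,B1 rp2 wp1
slot 2 (BR): ISSUE — free A3,Mu0,Ld1,B0 rp0 wp1
slot 3 (BR): stall FU — free A3,Mu0,Ld1,B0 rp0 wp1
slot 4 (ALU): stall RD_PORT — free A3,Mu0,Ld1,B0 rp0 wp1
slot 5 (ALU): stall RD_PORT — free A3,Mu0,Ld1,B0 rp0 wp1

reason(slot 3) = FU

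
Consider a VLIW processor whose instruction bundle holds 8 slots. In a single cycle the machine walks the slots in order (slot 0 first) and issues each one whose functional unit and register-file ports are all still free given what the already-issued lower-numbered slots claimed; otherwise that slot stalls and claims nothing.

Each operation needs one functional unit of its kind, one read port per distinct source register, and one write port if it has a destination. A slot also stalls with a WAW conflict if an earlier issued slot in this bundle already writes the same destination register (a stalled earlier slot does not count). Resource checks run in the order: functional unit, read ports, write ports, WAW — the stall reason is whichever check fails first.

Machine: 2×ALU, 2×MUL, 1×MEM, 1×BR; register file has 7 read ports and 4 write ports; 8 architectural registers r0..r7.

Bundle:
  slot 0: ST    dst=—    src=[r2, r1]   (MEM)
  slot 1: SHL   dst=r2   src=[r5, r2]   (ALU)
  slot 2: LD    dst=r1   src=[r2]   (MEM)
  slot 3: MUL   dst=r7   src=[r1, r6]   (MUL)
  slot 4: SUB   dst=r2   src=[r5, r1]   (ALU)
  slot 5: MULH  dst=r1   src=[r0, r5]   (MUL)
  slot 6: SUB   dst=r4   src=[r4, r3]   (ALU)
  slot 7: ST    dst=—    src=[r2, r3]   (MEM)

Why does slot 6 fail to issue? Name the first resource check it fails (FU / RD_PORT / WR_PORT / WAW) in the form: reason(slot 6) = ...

  0. MEM ⇒ go  {2A/2Mu/0Ld/1B | 5r 4w}
  1. ALU→r2 ⇒ go  {1A/2Mu/0Ld/1B | 3r 3w}
  2. MEM→r1 ⇒ no(FU)  {1A/2Mu/0Ld/1B | 3r 3w}
  3. MUL→r7 ⇒ go  {1A/1Mu/0Ld/1B | 1r 2w}
  4. ALU→r2 ⇒ no(RD_PORT)  {1A/1Mu/0Ld/1B | 1r 2w}
  5. MUL→r1 ⇒ no(RD_PORT)  {1A/1Mu/0Ld/1B | 1r 2w}
  6. ALU→r4 ⇒ no(RD_PORT)  {1A/1Mu/0Ld/1B | 1r 2w}
  7. MEM ⇒ no(FU)  {1A/1Mu/0Ld/1B | 1r 2w}

reason(slot 6) = RD_PORT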